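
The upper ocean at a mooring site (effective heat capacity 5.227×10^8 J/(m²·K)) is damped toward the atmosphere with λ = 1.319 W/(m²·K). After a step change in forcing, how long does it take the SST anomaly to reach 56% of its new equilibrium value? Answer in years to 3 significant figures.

10.3 years

Areal heat capacity C = 5.227×10^8 J/(m²·K) (given).
τ = C / λ = 5.23×10^8 / 1.319 = 3.96×10^8 s.
Fraction reached: 1 − e^(−t/τ) = 0.56 ⇒ t = −τ ln(1 − 0.56) = τ × 0.821.
t = 3.25×10^8 s = 10.3 years.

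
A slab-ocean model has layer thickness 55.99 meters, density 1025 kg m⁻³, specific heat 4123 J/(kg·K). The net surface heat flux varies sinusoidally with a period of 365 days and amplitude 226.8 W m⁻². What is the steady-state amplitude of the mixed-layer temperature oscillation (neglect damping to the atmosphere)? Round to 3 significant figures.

Areal heat capacity C = ρ c_p D = 1025 × 4123 × 55.99 = 2.37×10^8 J/(m²·K).
Angular frequency ω = 2π / T = 2π / 3.15×10^7 s = 1.99×10^-7 s⁻¹.
Cω = 2.37×10^8 × 1.99×10^-7 = 47.1 W/(m²·K).
Amplitude A = F₀ / (Cω) = 226.8 / 47.1 = 4.81 K.

4.81 K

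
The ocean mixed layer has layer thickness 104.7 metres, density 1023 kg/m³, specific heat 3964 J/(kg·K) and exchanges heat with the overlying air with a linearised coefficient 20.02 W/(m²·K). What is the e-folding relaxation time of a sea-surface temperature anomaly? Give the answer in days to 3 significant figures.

Areal heat capacity C = ρ c_p D = 1023 × 3964 × 104.7 = 4.25×10^8 J/(m²·K).
Relaxation time τ = C / λ = 4.25×10^8 / 20.02 = 2.12×10^7 s.
In days: 2.12×10^7 s / (86400 s/day) = 245 days.

245 days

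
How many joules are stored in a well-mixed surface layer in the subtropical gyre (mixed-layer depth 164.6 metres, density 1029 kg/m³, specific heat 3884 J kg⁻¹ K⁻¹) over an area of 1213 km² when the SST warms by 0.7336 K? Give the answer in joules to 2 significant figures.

5.9×10^17 J

Areal heat capacity C = ρ c_p D = 1029 × 3884 × 164.6 = 6.58×10^8 J/(m²·K).
Heat per unit area: q = C ΔT = 6.58×10^8 × 0.7336 = 4.83×10^8 J/m².
Total heat: Q = q × A = 4.83×10^8 × (1213 × 10⁶ m²) = 5.85×10^17 J.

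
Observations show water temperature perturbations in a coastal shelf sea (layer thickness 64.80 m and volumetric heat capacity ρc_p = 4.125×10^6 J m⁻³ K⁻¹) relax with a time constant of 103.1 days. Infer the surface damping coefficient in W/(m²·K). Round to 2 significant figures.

30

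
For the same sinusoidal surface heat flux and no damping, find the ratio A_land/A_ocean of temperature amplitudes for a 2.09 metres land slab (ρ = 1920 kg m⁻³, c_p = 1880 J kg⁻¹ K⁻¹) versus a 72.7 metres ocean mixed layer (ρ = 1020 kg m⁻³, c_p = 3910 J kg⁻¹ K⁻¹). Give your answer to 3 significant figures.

38.4

C_ocean = 1020 × 3910 × 72.7 = 2.90×10^8 J/(m²·K).
C_land = 1920 × 1880 × 2.09 = 7.54×10^6 J/(m²·K).
Undamped amplitude ∝ 1/C, so A_land/A_ocean = C_ocean/C_land = 38.4.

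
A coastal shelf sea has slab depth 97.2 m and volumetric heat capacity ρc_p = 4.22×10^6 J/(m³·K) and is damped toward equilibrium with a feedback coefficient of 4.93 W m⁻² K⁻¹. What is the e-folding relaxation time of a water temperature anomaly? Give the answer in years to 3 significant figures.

Areal heat capacity C = ρc_p × D = 4.22×10^6 × 97.2 = 4.10×10^8 J m⁻² K⁻¹.
Relaxation time τ = C / λ = 4.10×10^8 / 4.93 = 8.32×10^7 s.
In years: 8.32×10^7 s / (3.156×10^7 s/year) = 2.64 years.

2.64 years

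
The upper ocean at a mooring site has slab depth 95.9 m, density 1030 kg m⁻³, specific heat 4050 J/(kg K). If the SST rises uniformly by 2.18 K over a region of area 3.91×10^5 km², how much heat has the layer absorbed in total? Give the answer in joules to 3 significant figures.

Areal heat capacity C = ρ c_p D = 1030 × 4050 × 95.9 = 4.00×10^8 J/(m²·K).
Heat per unit area: q = C ΔT = 4.00×10^8 × 2.18 = 8.72×10^8 J/m².
Total heat: Q = q × A = 8.72×10^8 × (3.91×10^5 × 10⁶ m²) = 3.41×10^20 J.

3.41×10^20 J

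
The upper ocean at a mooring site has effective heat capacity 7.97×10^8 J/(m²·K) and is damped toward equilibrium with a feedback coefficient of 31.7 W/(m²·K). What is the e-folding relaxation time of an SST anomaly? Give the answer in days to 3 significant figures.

291 days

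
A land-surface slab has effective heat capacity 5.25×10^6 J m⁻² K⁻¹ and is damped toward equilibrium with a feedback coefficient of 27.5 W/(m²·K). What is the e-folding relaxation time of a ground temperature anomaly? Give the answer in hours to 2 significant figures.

53 hours

Areal heat capacity C = 5.25×10^6 J m⁻² K⁻¹ (given).
Relaxation time τ = C / λ = 5.25×10^6 / 27.5 = 1.91×10^5 s.
In hours: 1.91×10^5 s / (3600 s/hour) = 53.0 hours.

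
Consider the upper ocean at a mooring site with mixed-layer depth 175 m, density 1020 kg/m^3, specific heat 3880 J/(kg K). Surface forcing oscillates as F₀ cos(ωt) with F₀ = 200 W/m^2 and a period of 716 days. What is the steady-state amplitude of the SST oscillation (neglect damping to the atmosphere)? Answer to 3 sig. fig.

2.84 K

Areal heat capacity C = ρ c_p D = 1020 × 3880 × 175 = 6.93×10^8 J/(m^2 K).
Angular frequency ω = 2π / T = 2π / 6.19×10^7 s = 1.02×10^-7 s⁻¹.
Cω = 6.93×10^8 × 1.02×10^-7 = 70.3 W/(m²·K).
Amplitude A = F₀ / (Cω) = 200 / 70.3 = 2.84 K.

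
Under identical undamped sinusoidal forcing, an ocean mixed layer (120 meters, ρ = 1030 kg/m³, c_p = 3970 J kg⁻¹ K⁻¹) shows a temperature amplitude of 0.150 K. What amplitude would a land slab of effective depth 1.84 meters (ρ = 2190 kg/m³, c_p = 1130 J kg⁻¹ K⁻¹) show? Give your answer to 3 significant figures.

16.2 K

C_ocean = 4.91×10^8 J/(m²·K); C_land = 4.55×10^6 J/(m²·K).
A ∝ 1/C ⇒ A_land = A_ocean × C_ocean/C_land = 0.150 × 108 = 16.2 K.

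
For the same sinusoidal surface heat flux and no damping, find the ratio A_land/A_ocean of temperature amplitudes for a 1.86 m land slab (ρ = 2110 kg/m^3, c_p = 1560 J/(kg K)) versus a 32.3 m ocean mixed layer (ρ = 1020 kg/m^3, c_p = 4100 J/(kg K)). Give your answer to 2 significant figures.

C_ocean = 1020 × 4100 × 32.3 = 1.35×10^8 J/(m²·K).
C_land = 2110 × 1560 × 1.86 = 6.12×10^6 J/(m²·K).
Undamped amplitude ∝ 1/C, so A_land/A_ocean = C_ocean/C_land = 22.1.

22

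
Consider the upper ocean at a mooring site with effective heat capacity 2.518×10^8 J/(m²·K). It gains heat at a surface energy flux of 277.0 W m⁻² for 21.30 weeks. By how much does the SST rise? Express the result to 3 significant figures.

Areal heat capacity C = 2.518×10^8 J/(m²·K) (given).
Net heat input Q = F Δt = 277.0 × (21.30 weeks × 6.048×10^5 s/week) = 3.57×10^9 J/m².
ΔT = Q / C = 3.57×10^9 / 2.52×10^8 = 14.2 K.

14.2 K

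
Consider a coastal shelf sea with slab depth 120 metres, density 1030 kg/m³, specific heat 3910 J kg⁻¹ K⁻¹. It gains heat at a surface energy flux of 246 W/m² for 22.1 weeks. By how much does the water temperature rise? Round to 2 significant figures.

Areal heat capacity C = ρ c_p D = 1030 × 3910 × 120 = 4.83×10^8 J m⁻² K⁻¹.
Net heat input Q = F Δt = 246 × (22.1 weeks × 6.048×10^5 s/week) = 3.29×10^9 J/m².
ΔT = Q / C = 3.29×10^9 / 4.83×10^8 = 6.80 K.

6.8 K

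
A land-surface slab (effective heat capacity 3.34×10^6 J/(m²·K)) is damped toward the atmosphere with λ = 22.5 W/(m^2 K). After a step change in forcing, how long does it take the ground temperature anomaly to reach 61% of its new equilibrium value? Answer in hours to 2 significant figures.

39 hours

Areal heat capacity C = 3.34×10^6 J/(m²·K) (given).
τ = C / λ = 3.34×10^6 / 22.5 = 1.48×10^5 s.
Fraction reached: 1 − e^(−t/τ) = 0.61 ⇒ t = −τ ln(1 − 0.61) = τ × 0.942.
t = 1.40×10^5 s = 38.8 hours.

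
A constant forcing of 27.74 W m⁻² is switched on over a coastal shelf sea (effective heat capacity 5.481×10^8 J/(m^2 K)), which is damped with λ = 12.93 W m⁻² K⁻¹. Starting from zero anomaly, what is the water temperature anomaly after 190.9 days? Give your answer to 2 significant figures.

Areal heat capacity C = 5.481×10^8 J/(m^2 K) (given).
τ = C / λ = 5.48×10^8 / 12.93 = 4.24×10^7 s.
Equilibrium anomaly ΔT_eq = F / λ = 27.74 / 12.93 = 2.15 K.
t = 190.9 days = 1.65×10^7 s, so t/τ = 0.389.
ΔT(t) = ΔT_eq (1 − e^(−t/τ)) = 2.15 × (1 − e^−0.389) = 0.692 K.

0.69 K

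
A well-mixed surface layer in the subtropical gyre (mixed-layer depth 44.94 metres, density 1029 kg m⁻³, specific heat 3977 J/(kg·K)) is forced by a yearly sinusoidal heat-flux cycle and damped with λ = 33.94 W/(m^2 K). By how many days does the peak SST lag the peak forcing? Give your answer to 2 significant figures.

48 days

Areal heat capacity C = ρ c_p D = 1029 × 3977 × 44.94 = 1.84×10^8 J/(m^2 K).
ω = 2π / 3.15×10^7 s = 1.99×10^-7 s⁻¹.
Phase lag φ = arctan(Cω/λ) = arctan(36.6/33.94) = 0.824 rad.
Time lag = φ / ω = 0.824 / 1.99×10^-7 = 4.13×10^6 s = 47.8 days.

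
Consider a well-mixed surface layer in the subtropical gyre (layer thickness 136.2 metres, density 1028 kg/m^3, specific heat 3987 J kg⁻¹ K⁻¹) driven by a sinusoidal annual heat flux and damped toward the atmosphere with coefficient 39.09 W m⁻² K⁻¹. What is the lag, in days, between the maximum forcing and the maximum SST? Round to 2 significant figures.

72 days

Areal heat capacity C = ρ c_p D = 1028 × 3987 × 136.2 = 5.58×10^8 J/(m²·K).
ω = 2π / 3.15×10^7 s = 1.99×10^-7 s⁻¹.
Phase lag φ = arctan(Cω/λ) = arctan(111/39.09) = 1.23 rad.
Time lag = φ / ω = 1.23 / 1.99×10^-7 = 6.19×10^6 s = 71.6 days.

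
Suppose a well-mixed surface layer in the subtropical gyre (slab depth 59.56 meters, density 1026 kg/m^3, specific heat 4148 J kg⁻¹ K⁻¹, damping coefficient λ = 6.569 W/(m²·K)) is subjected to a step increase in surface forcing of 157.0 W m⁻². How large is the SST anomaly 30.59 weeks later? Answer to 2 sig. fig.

Areal heat capacity C = ρ c_p D = 1026 × 4148 × 59.56 = 2.53×10^8 J/(m^2 K).
τ = C / λ = 2.53×10^8 / 6.569 = 3.86×10^7 s.
Equilibrium anomaly ΔT_eq = F / λ = 157.0 / 6.569 = 23.9 K.
t = 30.59 weeks = 1.85×10^7 s, so t/τ = 0.479.
ΔT(t) = ΔT_eq (1 − e^(−t/τ)) = 23.9 × (1 − e^−0.479) = 9.10 K.

9.1 K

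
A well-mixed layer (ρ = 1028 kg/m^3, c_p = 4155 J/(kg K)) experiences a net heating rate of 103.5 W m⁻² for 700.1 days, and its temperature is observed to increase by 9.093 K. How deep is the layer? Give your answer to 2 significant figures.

Heat input Q = F Δt = 103.5 × 6.05×10^7 s = 6.26×10^9 J/m².
Required areal heat capacity C = Q / ΔT = 6.89×10^8 J/(m²·K).
Depth D = C / (ρ c_p) = 6.89×10^8 / (1028 × 4155) = 161 m.

160 m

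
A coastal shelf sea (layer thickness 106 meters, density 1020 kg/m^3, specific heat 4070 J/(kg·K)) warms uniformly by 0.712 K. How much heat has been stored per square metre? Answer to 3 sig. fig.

3.13×10^8

Areal heat capacity C = ρ c_p D = 1020 × 4070 × 106 = 4.40×10^8 J/(m²·K).
ΔQ = C ΔT = 4.40×10^8 × 0.712 = 3.13×10^8 J/m².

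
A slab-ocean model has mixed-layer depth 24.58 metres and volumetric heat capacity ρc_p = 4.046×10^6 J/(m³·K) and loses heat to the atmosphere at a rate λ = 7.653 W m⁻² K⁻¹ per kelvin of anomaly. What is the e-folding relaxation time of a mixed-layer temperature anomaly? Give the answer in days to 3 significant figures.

Areal heat capacity C = ρc_p × D = 4.046×10^6 × 24.58 = 9.95×10^7 J m⁻² K⁻¹.
Relaxation time τ = C / λ = 9.95×10^7 / 7.653 = 1.30×10^7 s.
In days: 1.30×10^7 s / (86400 s/day) = 150 days.

150 days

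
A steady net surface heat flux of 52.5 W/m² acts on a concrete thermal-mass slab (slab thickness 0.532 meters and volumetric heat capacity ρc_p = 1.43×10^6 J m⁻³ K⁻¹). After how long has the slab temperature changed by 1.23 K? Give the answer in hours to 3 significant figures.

4.95 hours

Areal heat capacity C = ρc_p × D = 1.43×10^6 × 0.532 = 7.61×10^5 J m⁻² K⁻¹.
Time required: Δt = C ΔT / F = 7.61×10^5 × 1.23 / 52.5 = 17800 s.
In hours: 17800 s / (3600 s/hour) = 4.95 hours.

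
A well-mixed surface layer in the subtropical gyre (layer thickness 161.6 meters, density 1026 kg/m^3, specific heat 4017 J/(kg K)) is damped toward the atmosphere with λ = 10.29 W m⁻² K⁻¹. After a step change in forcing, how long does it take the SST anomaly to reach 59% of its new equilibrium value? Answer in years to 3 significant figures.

1.83 years

Areal heat capacity C = ρ c_p D = 1026 × 4017 × 161.6 = 6.66×10^8 J m⁻² K⁻¹.
τ = C / λ = 6.66×10^8 / 10.29 = 6.47×10^7 s.
Fraction reached: 1 − e^(−t/τ) = 0.59 ⇒ t = −τ ln(1 − 0.59) = τ × 0.892.
t = 5.77×10^7 s = 1.83 years.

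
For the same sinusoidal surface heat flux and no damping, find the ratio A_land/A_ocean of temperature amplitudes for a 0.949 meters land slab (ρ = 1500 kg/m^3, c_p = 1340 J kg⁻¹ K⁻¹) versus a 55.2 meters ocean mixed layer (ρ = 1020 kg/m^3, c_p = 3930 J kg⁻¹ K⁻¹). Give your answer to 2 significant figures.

120

C_ocean = 1020 × 3930 × 55.2 = 2.21×10^8 J/(m²·K).
C_land = 1500 × 1340 × 0.949 = 1.91×10^6 J/(m²·K).
Undamped amplitude ∝ 1/C, so A_land/A_ocean = C_ocean/C_land = 116.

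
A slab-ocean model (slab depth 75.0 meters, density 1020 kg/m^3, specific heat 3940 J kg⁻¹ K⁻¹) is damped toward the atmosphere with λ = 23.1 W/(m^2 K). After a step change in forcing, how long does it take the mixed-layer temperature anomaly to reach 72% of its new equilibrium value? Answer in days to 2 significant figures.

Areal heat capacity C = ρ c_p D = 1020 × 3940 × 75.0 = 3.01×10^8 J/(m²·K).
τ = C / λ = 3.01×10^8 / 23.1 = 1.30×10^7 s.
Fraction reached: 1 − e^(−t/τ) = 0.72 ⇒ t = −τ ln(1 − 0.72) = τ × 1.27.
t = 1.66×10^7 s = 192 days.

190 days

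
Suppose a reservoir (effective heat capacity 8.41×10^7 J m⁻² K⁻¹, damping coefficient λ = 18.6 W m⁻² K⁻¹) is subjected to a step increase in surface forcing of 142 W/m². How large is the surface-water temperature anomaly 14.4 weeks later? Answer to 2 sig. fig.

Areal heat capacity C = 8.41×10^7 J m⁻² K⁻¹ (given).
τ = C / λ = 8.41×10^7 / 18.6 = 4.52×10^6 s.
Equilibrium anomaly ΔT_eq = F / λ = 142 / 18.6 = 7.63 K.
t = 14.4 weeks = 8.71×10^6 s, so t/τ = 1.93.
ΔT(t) = ΔT_eq (1 − e^(−t/τ)) = 7.63 × (1 − e^−1.93) = 6.52 K.

6.5 K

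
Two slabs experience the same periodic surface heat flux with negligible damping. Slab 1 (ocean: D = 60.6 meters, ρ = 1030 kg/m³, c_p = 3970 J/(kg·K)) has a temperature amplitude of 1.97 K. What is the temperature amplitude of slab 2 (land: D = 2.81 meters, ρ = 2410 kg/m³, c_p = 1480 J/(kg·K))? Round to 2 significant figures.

49 K

C_ocean = 2.48×10^8 J/(m²·K); C_land = 1.00×10^7 J/(m²·K).
A ∝ 1/C ⇒ A_land = A_ocean × C_ocean/C_land = 1.97 × 24.7 = 48.7 K.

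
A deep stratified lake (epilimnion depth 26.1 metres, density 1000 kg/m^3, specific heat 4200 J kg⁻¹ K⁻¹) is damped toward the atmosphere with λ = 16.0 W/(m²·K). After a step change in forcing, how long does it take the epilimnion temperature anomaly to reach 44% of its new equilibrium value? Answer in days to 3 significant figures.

46.0 days

Areal heat capacity C = ρ c_p D = 1000 × 4200 × 26.1 = 1.10×10^8 J m⁻² K⁻¹.
τ = C / λ = 1.10×10^8 / 16.0 = 6.85×10^6 s.
Fraction reached: 1 − e^(−t/τ) = 0.44 ⇒ t = −τ ln(1 − 0.44) = τ × 0.580.
t = 3.97×10^6 s = 46.0 days.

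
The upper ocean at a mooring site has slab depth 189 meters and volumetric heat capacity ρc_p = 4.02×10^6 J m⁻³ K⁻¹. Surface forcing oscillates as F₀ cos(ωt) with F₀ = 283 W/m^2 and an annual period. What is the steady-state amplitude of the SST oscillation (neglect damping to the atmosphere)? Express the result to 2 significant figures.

Areal heat capacity C = ρc_p × D = 4.02×10^6 × 189 = 7.60×10^8 J/(m²·K).
Angular frequency ω = 2π / T = 2π / 3.15×10^7 s = 1.99×10^-7 s⁻¹.
Cω = 7.60×10^8 × 1.99×10^-7 = 151 W/(m²·K).
Amplitude A = F₀ / (Cω) = 283 / 151 = 1.87 K.

1.9 K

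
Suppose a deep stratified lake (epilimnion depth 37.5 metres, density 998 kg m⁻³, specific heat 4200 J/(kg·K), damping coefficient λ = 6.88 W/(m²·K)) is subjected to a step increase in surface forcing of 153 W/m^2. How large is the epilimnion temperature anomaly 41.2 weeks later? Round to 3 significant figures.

Areal heat capacity C = ρ c_p D = 998 × 4200 × 37.5 = 1.57×10^8 J/(m^2 K).
τ = C / λ = 1.57×10^8 / 6.88 = 2.28×10^7 s.
Equilibrium anomaly ΔT_eq = F / λ = 153 / 6.88 = 22.2 K.
t = 41.2 weeks = 2.49×10^7 s, so t/τ = 1.09.
ΔT(t) = ΔT_eq (1 − e^(−t/τ)) = 22.2 × (1 − e^−1.09) = 14.8 K.

14.8 K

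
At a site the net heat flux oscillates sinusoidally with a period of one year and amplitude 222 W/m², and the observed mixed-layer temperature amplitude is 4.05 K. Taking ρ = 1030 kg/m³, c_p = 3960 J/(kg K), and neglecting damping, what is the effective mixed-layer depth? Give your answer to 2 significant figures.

ω = 2π / 3.15×10^7 s = 1.99×10^-7 s⁻¹.
Required C = F₀ / (A ω) = 222 / (4.05 × 1.99×10^-7) = 2.75×10^8 J/(m²·K).
D = C / (ρ c_p) = 2.75×10^8 / (1030 × 3960) = 67.5 m.

67 m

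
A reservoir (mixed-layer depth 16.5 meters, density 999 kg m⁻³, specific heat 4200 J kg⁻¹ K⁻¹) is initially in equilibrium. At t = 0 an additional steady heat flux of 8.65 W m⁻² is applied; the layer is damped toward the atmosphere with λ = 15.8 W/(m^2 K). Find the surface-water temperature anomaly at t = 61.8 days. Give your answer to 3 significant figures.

0.386 K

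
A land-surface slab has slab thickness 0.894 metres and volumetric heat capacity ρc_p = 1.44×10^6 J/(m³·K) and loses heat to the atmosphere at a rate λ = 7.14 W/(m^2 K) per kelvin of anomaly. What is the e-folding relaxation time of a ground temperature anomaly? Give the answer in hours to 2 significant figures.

50 hours

Areal heat capacity C = ρc_p × D = 1.44×10^6 × 0.894 = 1.29×10^6 J m⁻² K⁻¹.
Relaxation time τ = C / λ = 1.29×10^6 / 7.14 = 1.80×10^5 s.
In hours: 1.80×10^5 s / (3600 s/hour) = 50.1 hours.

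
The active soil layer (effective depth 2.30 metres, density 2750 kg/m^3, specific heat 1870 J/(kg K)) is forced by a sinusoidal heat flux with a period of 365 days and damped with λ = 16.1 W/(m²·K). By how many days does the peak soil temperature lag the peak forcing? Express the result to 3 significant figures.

Areal heat capacity C = ρ c_p D = 2750 × 1870 × 2.30 = 1.18×10^7 J/(m^2 K).
ω = 2π / 3.15×10^7 s = 1.99×10^-7 s⁻¹.
Phase lag φ = arctan(Cω/λ) = arctan(2.36/16.1) = 0.145 rad.
Time lag = φ / ω = 0.145 / 1.99×10^-7 = 7.29×10^5 s = 8.44 days.

8.44 days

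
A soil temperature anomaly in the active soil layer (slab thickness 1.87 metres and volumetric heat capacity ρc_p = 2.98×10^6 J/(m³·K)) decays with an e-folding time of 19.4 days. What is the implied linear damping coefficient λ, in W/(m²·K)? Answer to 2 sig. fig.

3.3

Areal heat capacity C = ρc_p × D = 2.98×10^6 × 1.87 = 5.57×10^6 J/(m²·K).
τ = 19.4 days = 1.68×10^6 s.
λ = C / τ = 5.57×10^6 / 1.68×10^6 = 3.32 W/(m²·K).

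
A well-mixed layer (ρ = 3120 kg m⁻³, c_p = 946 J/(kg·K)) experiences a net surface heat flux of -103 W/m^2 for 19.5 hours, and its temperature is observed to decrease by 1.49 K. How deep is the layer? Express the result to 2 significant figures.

Heat input Q = F Δt = -103 × 70200 s = -7.23×10^6 J/m².
Required areal heat capacity C = Q / ΔT = 4.85×10^6 J/(m²·K).
Depth D = C / (ρ c_p) = 4.85×10^6 / (3120 × 946) = 1.64 m.

1.6 m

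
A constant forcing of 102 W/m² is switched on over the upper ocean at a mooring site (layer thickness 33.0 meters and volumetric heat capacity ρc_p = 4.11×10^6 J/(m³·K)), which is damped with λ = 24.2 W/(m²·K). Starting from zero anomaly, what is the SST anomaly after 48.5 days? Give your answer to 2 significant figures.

Areal heat capacity C = ρc_p × D = 4.11×10^6 × 33.0 = 1.36×10^8 J m⁻² K⁻¹.
τ = C / λ = 1.36×10^8 / 24.2 = 5.60×10^6 s.
Equilibrium anomaly ΔT_eq = F / λ = 102 / 24.2 = 4.21 K.
t = 48.5 days = 4.19×10^6 s, so t/τ = 0.748.
ΔT(t) = ΔT_eq (1 − e^(−t/τ)) = 4.21 × (1 − e^−0.748) = 2.22 K.

2.2 K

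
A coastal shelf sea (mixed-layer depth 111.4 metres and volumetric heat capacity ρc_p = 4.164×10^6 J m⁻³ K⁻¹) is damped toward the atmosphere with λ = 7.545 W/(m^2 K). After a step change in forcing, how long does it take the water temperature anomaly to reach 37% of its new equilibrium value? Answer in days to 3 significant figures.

329 days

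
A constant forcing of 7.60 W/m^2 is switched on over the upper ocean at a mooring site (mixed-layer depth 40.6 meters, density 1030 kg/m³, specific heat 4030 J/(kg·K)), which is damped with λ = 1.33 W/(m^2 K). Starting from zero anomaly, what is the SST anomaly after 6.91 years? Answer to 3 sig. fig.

4.69 K

Areal heat capacity C = ρ c_p D = 1030 × 4030 × 40.6 = 1.69×10^8 J/(m²·K).
τ = C / λ = 1.69×10^8 / 1.33 = 1.27×10^8 s.
Equilibrium anomaly ΔT_eq = F / λ = 7.60 / 1.33 = 5.71 K.
t = 6.91 years = 2.18×10^8 s, so t/τ = 1.72.
ΔT(t) = ΔT_eq (1 − e^(−t/τ)) = 5.71 × (1 − e^−1.72) = 4.69 K.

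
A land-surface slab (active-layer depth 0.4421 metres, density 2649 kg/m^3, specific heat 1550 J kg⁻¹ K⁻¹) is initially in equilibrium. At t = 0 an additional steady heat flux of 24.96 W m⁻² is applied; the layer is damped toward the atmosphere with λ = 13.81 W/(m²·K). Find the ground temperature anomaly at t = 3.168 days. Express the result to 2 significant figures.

1.6 K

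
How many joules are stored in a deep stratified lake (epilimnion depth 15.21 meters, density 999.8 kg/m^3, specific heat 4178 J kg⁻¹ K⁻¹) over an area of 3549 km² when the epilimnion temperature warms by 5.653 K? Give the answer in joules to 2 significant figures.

1.3×10^18 J

Areal heat capacity C = ρ c_p D = 999.8 × 4178 × 15.21 = 6.35×10^7 J m⁻² K⁻¹.
Heat per unit area: q = C ΔT = 6.35×10^7 × 5.653 = 3.59×10^8 J/m².
Total heat: Q = q × A = 3.59×10^8 × (3549 × 10⁶ m²) = 1.27×10^18 J.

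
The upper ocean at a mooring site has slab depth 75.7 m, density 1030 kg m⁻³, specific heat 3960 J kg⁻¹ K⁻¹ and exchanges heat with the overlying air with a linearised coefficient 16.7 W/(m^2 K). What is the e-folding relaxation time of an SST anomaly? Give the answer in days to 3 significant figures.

Areal heat capacity C = ρ c_p D = 1030 × 3960 × 75.7 = 3.09×10^8 J/(m²·K).
Relaxation time τ = C / λ = 3.09×10^8 / 16.7 = 1.85×10^7 s.
In days: 1.85×10^7 s / (86400 s/day) = 214 days.

214 days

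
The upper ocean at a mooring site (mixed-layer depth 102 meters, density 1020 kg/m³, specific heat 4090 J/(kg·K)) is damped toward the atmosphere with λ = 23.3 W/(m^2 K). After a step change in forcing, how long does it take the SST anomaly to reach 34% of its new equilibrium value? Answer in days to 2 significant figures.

88 days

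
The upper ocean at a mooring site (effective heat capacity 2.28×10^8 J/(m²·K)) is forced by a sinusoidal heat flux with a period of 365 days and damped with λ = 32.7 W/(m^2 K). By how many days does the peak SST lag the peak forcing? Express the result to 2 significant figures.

55 days

Areal heat capacity C = 2.28×10^8 J/(m²·K) (given).
ω = 2π / 3.15×10^7 s = 1.99×10^-7 s⁻¹.
Phase lag φ = arctan(Cω/λ) = arctan(45.4/32.7) = 0.947 rad.
Time lag = φ / ω = 0.947 / 1.99×10^-7 = 4.75×10^6 s = 55.0 days.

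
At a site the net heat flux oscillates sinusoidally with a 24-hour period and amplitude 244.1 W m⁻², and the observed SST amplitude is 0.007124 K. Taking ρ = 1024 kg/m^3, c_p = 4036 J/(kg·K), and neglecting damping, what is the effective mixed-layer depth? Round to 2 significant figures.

ω = 2π / 86400 s = 7.27×10^-5 s⁻¹.
Required C = F₀ / (A ω) = 244.1 / (0.007124 × 7.27×10^-5) = 4.71×10^8 J/(m²·K).
D = C / (ρ c_p) = 4.71×10^8 / (1024 × 4036) = 114 m.

110 m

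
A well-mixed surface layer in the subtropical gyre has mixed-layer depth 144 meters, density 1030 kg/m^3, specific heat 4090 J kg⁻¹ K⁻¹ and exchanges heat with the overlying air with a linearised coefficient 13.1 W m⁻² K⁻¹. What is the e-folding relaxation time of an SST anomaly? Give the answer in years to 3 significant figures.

Areal heat capacity C = ρ c_p D = 1030 × 4090 × 144 = 6.07×10^8 J m⁻² K⁻¹.
Relaxation time τ = C / λ = 6.07×10^8 / 13.1 = 4.63×10^7 s.
In years: 4.63×10^7 s / (3.156×10^7 s/year) = 1.47 years.

1.47 years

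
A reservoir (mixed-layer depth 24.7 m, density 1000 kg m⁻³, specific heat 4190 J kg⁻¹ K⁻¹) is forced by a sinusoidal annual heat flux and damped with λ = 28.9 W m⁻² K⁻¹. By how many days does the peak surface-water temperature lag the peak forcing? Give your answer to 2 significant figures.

36 days

Areal heat capacity C = ρ c_p D = 1000 × 4190 × 24.7 = 1.03×10^8 J/(m^2 K).
ω = 2π / 3.15×10^7 s = 1.99×10^-7 s⁻¹.
Phase lag φ = arctan(Cω/λ) = arctan(20.6/28.9) = 0.620 rad.
Time lag = φ / ω = 0.620 / 1.99×10^-7 = 3.11×10^6 s = 36.0 days.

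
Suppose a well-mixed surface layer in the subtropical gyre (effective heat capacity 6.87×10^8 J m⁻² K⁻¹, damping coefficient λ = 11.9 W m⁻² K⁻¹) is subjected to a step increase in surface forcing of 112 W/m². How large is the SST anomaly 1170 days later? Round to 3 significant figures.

Areal heat capacity C = 6.87×10^8 J m⁻² K⁻¹ (given).
τ = C / λ = 6.87×10^8 / 11.9 = 5.77×10^7 s.
Equilibrium anomaly ΔT_eq = F / λ = 112 / 11.9 = 9.41 K.
t = 1170 days = 1.01×10^8 s, so t/τ = 1.75.
ΔT(t) = ΔT_eq (1 − e^(−t/τ)) = 9.41 × (1 − e^−1.75) = 7.78 K.

7.78 K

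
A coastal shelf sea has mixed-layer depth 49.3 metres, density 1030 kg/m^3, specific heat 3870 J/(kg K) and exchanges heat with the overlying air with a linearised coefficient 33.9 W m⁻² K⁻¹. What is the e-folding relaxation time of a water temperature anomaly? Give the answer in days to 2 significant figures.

67 days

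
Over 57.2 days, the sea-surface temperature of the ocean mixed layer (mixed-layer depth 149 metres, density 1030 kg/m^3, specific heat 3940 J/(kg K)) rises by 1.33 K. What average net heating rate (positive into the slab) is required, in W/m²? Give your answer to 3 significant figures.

Areal heat capacity C = ρ c_p D = 1030 × 3940 × 149 = 6.05×10^8 J/(m^2 K).
Required heat per unit area: Q = C ΔT = 6.05×10^8 × 1.33 = 8.04×10^8 J/m².
Flux F = Q / Δt = 8.04×10^8 / 4.94×10^6 s = 163 W/m².

163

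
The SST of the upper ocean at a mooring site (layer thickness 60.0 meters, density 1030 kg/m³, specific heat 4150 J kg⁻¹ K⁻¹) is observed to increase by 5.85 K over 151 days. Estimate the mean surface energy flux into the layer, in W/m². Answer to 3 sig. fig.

Areal heat capacity C = ρ c_p D = 1030 × 4150 × 60.0 = 2.56×10^8 J/(m²·K).
Required heat per unit area: Q = C ΔT = 2.56×10^8 × 5.85 = 1.50×10^9 J/m².
Flux F = Q / Δt = 1.50×10^9 / 1.30×10^7 s = 115 W/m².

115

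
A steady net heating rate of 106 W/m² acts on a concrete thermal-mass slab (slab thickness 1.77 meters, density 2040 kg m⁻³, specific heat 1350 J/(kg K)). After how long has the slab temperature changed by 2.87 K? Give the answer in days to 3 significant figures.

Areal heat capacity C = ρ c_p D = 2040 × 1350 × 1.77 = 4.87×10^6 J m⁻² K⁻¹.
Time required: Δt = C ΔT / F = 4.87×10^6 × 2.87 / 106 = 1.32×10^5 s.
In days: 1.32×10^5 s / (86400 s/day) = 1.53 days.

1.53 days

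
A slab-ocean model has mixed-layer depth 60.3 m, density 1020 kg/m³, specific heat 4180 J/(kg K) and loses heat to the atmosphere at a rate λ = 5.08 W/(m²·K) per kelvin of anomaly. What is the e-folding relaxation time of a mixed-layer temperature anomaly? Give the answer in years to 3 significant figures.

Areal heat capacity C = ρ c_p D = 1020 × 4180 × 60.3 = 2.57×10^8 J/(m^2 K).
Relaxation time τ = C / λ = 2.57×10^8 / 5.08 = 5.06×10^7 s.
In years: 5.06×10^7 s / (3.156×10^7 s/year) = 1.60 years.

1.60 years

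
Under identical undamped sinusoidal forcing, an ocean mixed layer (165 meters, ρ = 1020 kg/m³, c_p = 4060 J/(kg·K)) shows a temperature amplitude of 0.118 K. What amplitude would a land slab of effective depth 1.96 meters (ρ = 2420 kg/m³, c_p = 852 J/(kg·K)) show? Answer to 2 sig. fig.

C_ocean = 6.83×10^8 J/(m²·K); C_land = 4.04×10^6 J/(m²·K).
A ∝ 1/C ⇒ A_land = A_ocean × C_ocean/C_land = 0.118 × 169 = 20.0 K.

20 K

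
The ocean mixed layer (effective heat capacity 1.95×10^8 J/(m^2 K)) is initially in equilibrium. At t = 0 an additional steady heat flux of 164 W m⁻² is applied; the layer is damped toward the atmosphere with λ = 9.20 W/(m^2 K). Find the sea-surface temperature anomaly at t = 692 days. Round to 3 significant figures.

Areal heat capacity C = 1.95×10^8 J/(m^2 K) (given).
τ = C / λ = 1.95×10^8 / 9.20 = 2.12×10^7 s.
Equilibrium anomaly ΔT_eq = F / λ = 164 / 9.20 = 17.8 K.
t = 692 days = 5.98×10^7 s, so t/τ = 2.82.
ΔT(t) = ΔT_eq (1 − e^(−t/τ)) = 17.8 × (1 − e^−2.82) = 16.8 K.

16.8 K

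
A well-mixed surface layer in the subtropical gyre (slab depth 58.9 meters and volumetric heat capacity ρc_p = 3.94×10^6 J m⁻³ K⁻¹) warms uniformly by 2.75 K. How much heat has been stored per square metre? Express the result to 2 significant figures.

6.4×10^8

Areal heat capacity C = ρc_p × D = 3.94×10^6 × 58.9 = 2.32×10^8 J/(m²·K).
ΔQ = C ΔT = 2.32×10^8 × 2.75 = 6.38×10^8 J/m².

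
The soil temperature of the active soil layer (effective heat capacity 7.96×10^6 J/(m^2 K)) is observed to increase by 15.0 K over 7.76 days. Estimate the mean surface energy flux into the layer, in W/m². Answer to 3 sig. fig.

178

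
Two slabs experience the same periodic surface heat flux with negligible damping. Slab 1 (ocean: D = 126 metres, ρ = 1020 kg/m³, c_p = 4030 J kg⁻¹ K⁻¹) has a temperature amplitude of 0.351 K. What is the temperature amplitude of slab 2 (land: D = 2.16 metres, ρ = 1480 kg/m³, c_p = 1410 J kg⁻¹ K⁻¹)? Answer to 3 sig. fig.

40.3 K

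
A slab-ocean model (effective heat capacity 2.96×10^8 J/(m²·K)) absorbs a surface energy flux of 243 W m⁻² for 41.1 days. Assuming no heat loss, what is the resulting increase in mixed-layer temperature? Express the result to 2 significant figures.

2.9 K

Areal heat capacity C = 2.96×10^8 J/(m²·K) (given).
Net heat input Q = F Δt = 243 × (41.1 days × 86400 s/day) = 8.63×10^8 J/m².
ΔT = Q / C = 8.63×10^8 / 2.96×10^8 = 2.92 K.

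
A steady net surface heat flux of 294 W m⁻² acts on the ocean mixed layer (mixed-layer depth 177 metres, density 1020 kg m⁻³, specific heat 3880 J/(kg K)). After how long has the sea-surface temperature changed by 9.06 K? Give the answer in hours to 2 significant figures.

Areal heat capacity C = ρ c_p D = 1020 × 3880 × 177 = 7.00×10^8 J/(m²·K).
Time required: Δt = C ΔT / F = 7.00×10^8 × 9.06 / 294 = 2.16×10^7 s.
In hours: 2.16×10^7 s / (3600 s/hour) = 6000 hours.

6000 hours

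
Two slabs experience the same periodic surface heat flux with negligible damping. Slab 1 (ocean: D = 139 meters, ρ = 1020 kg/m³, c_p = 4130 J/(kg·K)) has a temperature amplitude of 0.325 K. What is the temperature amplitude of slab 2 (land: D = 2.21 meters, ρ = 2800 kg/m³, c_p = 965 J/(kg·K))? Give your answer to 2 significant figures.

32 K

C_ocean = 5.86×10^8 J/(m²·K); C_land = 5.97×10^6 J/(m²·K).
A ∝ 1/C ⇒ A_land = A_ocean × C_ocean/C_land = 0.325 × 98.1 = 31.9 K.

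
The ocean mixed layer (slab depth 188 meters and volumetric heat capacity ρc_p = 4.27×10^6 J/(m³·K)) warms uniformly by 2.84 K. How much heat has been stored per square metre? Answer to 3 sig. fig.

2.28×10^9

Areal heat capacity C = ρc_p × D = 4.27×10^6 × 188 = 8.03×10^8 J m⁻² K⁻¹.
ΔQ = C ΔT = 8.03×10^8 × 2.84 = 2.28×10^9 J/m².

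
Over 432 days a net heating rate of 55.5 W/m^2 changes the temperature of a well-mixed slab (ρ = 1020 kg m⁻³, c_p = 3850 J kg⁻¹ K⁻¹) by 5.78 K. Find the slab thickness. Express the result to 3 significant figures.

Heat input Q = F Δt = 55.5 × 3.73×10^7 s = 2.07×10^9 J/m².
Required areal heat capacity C = Q / ΔT = 3.58×10^8 J/(m²·K).
Depth D = C / (ρ c_p) = 3.58×10^8 / (1020 × 3850) = 91.3 m.

91.3 m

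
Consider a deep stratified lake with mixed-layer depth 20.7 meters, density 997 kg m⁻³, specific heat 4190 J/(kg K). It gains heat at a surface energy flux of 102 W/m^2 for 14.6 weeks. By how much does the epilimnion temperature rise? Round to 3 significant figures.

10.4 K

Areal heat capacity C = ρ c_p D = 997 × 4190 × 20.7 = 8.65×10^7 J m⁻² K⁻¹.
Net heat input Q = F Δt = 102 × (14.6 weeks × 6.048×10^5 s/week) = 9.01×10^8 J/m².
ΔT = Q / C = 9.01×10^8 / 8.65×10^7 = 10.4 K.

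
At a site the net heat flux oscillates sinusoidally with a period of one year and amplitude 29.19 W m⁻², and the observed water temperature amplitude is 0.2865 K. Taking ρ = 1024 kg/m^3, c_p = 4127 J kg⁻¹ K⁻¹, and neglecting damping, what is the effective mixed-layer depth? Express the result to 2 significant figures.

120 m

ω = 2π / 3.15×10^7 s = 1.99×10^-7 s⁻¹.
Required C = F₀ / (A ω) = 29.19 / (0.2865 × 1.99×10^-7) = 5.11×10^8 J/(m²·K).
D = C / (ρ c_p) = 5.11×10^8 / (1024 × 4127) = 121 m.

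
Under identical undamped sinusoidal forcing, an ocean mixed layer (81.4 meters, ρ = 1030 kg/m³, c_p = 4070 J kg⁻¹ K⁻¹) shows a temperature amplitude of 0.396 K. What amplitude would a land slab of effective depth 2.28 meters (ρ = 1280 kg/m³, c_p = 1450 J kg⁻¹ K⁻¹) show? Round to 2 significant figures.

32 K

C_ocean = 3.41×10^8 J/(m²·K); C_land = 4.23×10^6 J/(m²·K).
A ∝ 1/C ⇒ A_land = A_ocean × C_ocean/C_land = 0.396 × 80.6 = 31.9 K.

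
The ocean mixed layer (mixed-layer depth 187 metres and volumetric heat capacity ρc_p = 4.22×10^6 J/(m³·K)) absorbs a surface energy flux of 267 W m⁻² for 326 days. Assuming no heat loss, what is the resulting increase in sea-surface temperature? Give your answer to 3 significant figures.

9.53 K

Areal heat capacity C = ρc_p × D = 4.22×10^6 × 187 = 7.89×10^8 J/(m^2 K).
Net heat input Q = F Δt = 267 × (326 days × 86400 s/day) = 7.52×10^9 J/m².
ΔT = Q / C = 7.52×10^9 / 7.89×10^8 = 9.53 K.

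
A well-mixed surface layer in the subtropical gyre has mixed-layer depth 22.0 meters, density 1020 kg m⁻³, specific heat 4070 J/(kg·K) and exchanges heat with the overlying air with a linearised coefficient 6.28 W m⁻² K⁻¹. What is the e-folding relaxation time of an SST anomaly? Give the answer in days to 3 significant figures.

Areal heat capacity C = ρ c_p D = 1020 × 4070 × 22.0 = 9.13×10^7 J/(m²·K).
Relaxation time τ = C / λ = 9.13×10^7 / 6.28 = 1.45×10^7 s.
In days: 1.45×10^7 s / (86400 s/day) = 168 days.

168 days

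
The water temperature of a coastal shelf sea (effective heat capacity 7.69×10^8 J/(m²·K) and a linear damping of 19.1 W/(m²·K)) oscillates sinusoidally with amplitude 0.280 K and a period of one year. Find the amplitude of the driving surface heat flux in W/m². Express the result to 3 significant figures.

Areal heat capacity C = 7.69×10^8 J/(m²·K) (given).
ω = 2π / 3.15×10^7 s = 1.99×10^-7 s⁻¹.
√((Cω)² + λ²) = √((153)² + 19.1²) = 154 W/(m²·K).
F₀ = A × √((Cω)²+λ²) = 0.280 × 154 = 43.2 W/m².

43.2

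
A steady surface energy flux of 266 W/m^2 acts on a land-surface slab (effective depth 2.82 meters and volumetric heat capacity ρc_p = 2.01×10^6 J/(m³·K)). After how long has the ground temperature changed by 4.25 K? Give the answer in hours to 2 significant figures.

25 hours

Areal heat capacity C = ρc_p × D = 2.01×10^6 × 2.82 = 5.67×10^6 J/(m^2 K).
Time required: Δt = C ΔT / F = 5.67×10^6 × 4.25 / 266 = 90600 s.
In hours: 90600 s / (3600 s/hour) = 25.2 hours.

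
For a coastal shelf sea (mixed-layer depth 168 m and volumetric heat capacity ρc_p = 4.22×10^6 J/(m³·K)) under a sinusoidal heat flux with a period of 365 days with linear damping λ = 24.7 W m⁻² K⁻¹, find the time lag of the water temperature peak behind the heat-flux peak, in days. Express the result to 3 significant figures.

81.2 days

Areal heat capacity C = ρc_p × D = 4.22×10^6 × 168 = 7.09×10^8 J m⁻² K⁻¹.
ω = 2π / 3.15×10^7 s = 1.99×10^-7 s⁻¹.
Phase lag φ = arctan(Cω/λ) = arctan(141/24.7) = 1.40 rad.
Time lag = φ / ω = 1.40 / 1.99×10^-7 = 7.02×10^6 s = 81.2 days.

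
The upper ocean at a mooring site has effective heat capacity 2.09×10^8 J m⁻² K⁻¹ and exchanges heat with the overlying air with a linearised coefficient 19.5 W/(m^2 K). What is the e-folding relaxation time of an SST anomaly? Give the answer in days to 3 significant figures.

Areal heat capacity C = 2.09×10^8 J m⁻² K⁻¹ (given).
Relaxation time τ = C / λ = 2.09×10^8 / 19.5 = 1.07×10^7 s.
In days: 1.07×10^7 s / (86400 s/day) = 124 days.

124 days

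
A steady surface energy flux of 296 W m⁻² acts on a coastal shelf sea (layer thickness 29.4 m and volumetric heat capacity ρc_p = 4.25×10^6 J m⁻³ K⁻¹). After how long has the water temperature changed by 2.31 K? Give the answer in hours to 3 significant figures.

Areal heat capacity C = ρc_p × D = 4.25×10^6 × 29.4 = 1.25×10^8 J/(m²·K).
Time required: Δt = C ΔT / F = 1.25×10^8 × 2.31 / 296 = 9.75×10^5 s.
In hours: 9.75×10^5 s / (3600 s/hour) = 271 hours.

271 hours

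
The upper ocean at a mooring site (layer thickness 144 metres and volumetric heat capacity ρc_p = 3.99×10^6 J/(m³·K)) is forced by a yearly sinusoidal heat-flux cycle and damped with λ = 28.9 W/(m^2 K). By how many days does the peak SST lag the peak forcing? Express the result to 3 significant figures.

Areal heat capacity C = ρc_p × D = 3.99×10^6 × 144 = 5.75×10^8 J/(m²·K).
ω = 2π / 3.15×10^7 s = 1.99×10^-7 s⁻¹.
Phase lag φ = arctan(Cω/λ) = arctan(114/28.9) = 1.32 rad.
Time lag = φ / ω = 1.32 / 1.99×10^-7 = 6.64×10^6 s = 76.9 days.

76.9 days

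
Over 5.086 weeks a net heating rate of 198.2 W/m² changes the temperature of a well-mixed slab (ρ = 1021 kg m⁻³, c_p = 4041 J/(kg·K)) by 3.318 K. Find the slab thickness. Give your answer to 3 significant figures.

Heat input Q = F Δt = 198.2 × 3.08×10^6 s = 6.10×10^8 J/m².
Required areal heat capacity C = Q / ΔT = 1.84×10^8 J/(m²·K).
Depth D = C / (ρ c_p) = 1.84×10^8 / (1021 × 4041) = 44.5 m.

44.5 m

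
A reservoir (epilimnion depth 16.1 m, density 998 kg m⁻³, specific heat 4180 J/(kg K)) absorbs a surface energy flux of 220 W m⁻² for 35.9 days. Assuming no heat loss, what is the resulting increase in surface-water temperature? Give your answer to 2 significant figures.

Areal heat capacity C = ρ c_p D = 998 × 4180 × 16.1 = 6.72×10^7 J/(m^2 K).
Net heat input Q = F Δt = 220 × (35.9 days × 86400 s/day) = 6.82×10^8 J/m².
ΔT = Q / C = 6.82×10^8 / 6.72×10^7 = 10.2 K.

10 K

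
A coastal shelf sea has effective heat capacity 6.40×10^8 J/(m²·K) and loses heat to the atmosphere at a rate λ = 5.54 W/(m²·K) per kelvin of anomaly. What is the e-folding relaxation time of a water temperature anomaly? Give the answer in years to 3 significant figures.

Areal heat capacity C = 6.40×10^8 J/(m²·K) (given).
Relaxation time τ = C / λ = 6.40×10^8 / 5.54 = 1.16×10^8 s.
In years: 1.16×10^8 s / (3.156×10^7 s/year) = 3.66 years.

3.66 years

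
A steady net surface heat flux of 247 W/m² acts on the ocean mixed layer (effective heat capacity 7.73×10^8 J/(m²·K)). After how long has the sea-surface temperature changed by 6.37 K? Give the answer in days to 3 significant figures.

231 days

Areal heat capacity C = 7.73×10^8 J/(m²·K) (given).
Time required: Δt = C ΔT / F = 7.73×10^8 × 6.37 / 247 = 1.99×10^7 s.
In days: 1.99×10^7 s / (86400 s/day) = 231 days.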